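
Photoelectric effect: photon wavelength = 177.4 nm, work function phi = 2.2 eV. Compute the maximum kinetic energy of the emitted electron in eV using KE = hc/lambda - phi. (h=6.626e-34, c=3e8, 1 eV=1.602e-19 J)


E_photon = hc / lambda
= (6.626e-34)(3e8) / (177.4e-9)
= 1.1205e-18 J
= 6.9945 eV
KE = E_photon - phi
= 6.9945 - 2.2
= 4.7945 eV

4.7945


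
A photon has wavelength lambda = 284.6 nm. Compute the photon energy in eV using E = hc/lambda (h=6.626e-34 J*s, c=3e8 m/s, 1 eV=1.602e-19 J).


E = hc / lambda
= (6.626e-34)(3e8) / (284.6e-9)
= 1.9878e-25 / 2.8460e-07
= 6.9845e-19 J
Converting to eV: 6.9845e-19 / 1.602e-19
= 4.3599 eV

4.3599


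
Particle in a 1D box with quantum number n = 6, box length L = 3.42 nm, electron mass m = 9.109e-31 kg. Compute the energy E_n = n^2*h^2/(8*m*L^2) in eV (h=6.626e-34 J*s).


E = n^2 * h^2 / (8 * m * L^2)
= 6^2 * (6.626e-34)^2 / (8 * 9.109e-31 * (3.42e-9)^2)
= 36 * 4.3904e-67 / (8 * 9.109e-31 * 1.1696e-17)
= 1.8544e-19 J
= 1.1575 eV

1.1575


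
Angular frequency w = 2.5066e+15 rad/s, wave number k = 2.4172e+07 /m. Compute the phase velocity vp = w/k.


vp = w / k
= 2.5066e+15 / 2.4172e+07
= 1.0370e+08 m/s

1.0370e+08


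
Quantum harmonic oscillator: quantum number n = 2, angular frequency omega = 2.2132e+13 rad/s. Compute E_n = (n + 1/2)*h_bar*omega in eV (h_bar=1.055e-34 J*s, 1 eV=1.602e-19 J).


E = (n + 1/2) * h_bar * omega
= (2 + 0.5) * 1.055e-34 * 2.2132e+13
= 2.5 * 2.3349e-21
= 5.8373e-21 J
= 0.0364 eV

0.0364


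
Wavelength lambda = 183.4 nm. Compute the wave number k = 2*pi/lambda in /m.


k = 2 * pi / lambda
= 6.2832 / (183.4e-9)
= 6.2832 / 1.8340e-07
= 3.4259e+07 /m

3.4259e+07


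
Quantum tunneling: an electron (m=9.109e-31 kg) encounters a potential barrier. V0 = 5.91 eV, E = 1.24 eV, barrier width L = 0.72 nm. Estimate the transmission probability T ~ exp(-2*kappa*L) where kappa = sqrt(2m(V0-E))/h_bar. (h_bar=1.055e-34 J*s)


V0 - E = 4.67 eV = 7.4813e-19 J
kappa = sqrt(2 * m * (V0-E)) / h_bar
= sqrt(2 * 9.109e-31 * 7.4813e-19) / 1.055e-34
= 1.1066e+10 /m
2*kappa*L = 2 * 1.1066e+10 * 0.72e-9
= 15.9349
T = exp(-15.9349) = 1.201017e-07

1.201017e-07


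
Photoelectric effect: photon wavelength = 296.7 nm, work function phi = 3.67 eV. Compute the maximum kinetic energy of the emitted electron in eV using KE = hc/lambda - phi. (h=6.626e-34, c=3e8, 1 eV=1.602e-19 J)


E_photon = hc / lambda
= (6.626e-34)(3e8) / (296.7e-9)
= 6.6997e-19 J
= 4.1821 eV
KE = E_photon - phi
= 4.1821 - 3.67
= 0.5121 eV

0.5121


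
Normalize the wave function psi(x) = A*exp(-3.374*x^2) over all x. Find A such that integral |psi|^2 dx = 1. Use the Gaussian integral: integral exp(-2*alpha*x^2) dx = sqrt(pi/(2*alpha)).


integral |psi|^2 dx = A^2 * sqrt(pi/(2*alpha)) = 1
A^2 = sqrt(2*alpha/pi)
= sqrt(2 * 3.374 / pi)
= 1.46559
A = sqrt(1.46559)
= 1.2106

1.2106


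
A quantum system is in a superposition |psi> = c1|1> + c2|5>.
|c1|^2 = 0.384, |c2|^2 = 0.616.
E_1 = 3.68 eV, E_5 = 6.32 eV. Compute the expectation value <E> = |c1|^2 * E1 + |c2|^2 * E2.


<E> = |c1|^2 * E1 + |c2|^2 * E2
= 0.384 * 3.68 + 0.616 * 6.32
= 1.4131 + 3.8931
= 5.3062 eV

5.3062


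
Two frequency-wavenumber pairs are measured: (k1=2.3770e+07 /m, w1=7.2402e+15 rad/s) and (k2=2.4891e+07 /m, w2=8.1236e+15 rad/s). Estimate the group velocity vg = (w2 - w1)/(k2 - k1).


vg = (w2 - w1) / (k2 - k1)
= (8.1236e+15 - 7.2402e+15) / (2.4891e+07 - 2.3770e+07)
= 8.8340e+14 / 1.1210e+06
= 7.8805e+08 m/s

7.8805e+08


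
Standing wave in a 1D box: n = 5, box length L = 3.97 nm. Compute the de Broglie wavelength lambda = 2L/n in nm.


lambda = 2L / n
= 2 * 3.97 / 5
= 7.94 / 5
= 1.588 nm

1.588


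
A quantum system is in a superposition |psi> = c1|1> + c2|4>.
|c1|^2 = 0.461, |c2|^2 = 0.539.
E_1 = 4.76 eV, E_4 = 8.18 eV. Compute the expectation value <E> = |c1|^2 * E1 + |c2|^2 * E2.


<E> = |c1|^2 * E1 + |c2|^2 * E2
= 0.461 * 4.76 + 0.539 * 8.18
= 2.1944 + 4.409
= 6.6034 eV

6.6034


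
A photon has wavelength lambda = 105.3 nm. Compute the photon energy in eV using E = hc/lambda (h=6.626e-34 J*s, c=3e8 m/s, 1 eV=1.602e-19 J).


E = hc / lambda
= (6.626e-34)(3e8) / (105.3e-9)
= 1.9878e-25 / 1.0530e-07
= 1.8877e-18 J
Converting to eV: 1.8877e-18 / 1.602e-19
= 11.7837 eV

11.7837


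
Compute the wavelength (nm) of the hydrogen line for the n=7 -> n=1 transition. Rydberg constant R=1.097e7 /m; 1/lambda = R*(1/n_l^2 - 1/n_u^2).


1/lambda = R * (1/n_l^2 - 1/n_u^2)
= 1.097e7 * (1/1^2 - 1/7^2)
= 1.097e7 * (1.0 - 0.020408)
= 1.097e7 * 0.979592
= 1.0746e+07 /m
lambda = 1 / 1.0746e+07 = 93.0568 nm

93.0568


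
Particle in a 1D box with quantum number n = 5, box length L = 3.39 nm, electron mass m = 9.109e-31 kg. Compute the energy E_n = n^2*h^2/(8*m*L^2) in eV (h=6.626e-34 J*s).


E = n^2 * h^2 / (8 * m * L^2)
= 5^2 * (6.626e-34)^2 / (8 * 9.109e-31 * (3.39e-9)^2)
= 25 * 4.3904e-67 / (8 * 9.109e-31 * 1.1492e-17)
= 1.3106e-19 J
= 0.8181 eV

0.8181


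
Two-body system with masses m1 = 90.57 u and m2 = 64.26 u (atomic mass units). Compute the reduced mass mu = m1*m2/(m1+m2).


mu = m1 * m2 / (m1 + m2)
= 90.57 * 64.26 / (90.57 + 64.26)
= 5820.0282 / 154.83
= 37.5898 u

37.5898


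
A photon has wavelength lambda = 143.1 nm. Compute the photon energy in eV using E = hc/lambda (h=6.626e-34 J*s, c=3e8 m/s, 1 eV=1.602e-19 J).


E = hc / lambda
= (6.626e-34)(3e8) / (143.1e-9)
= 1.9878e-25 / 1.4310e-07
= 1.3891e-18 J
Converting to eV: 1.3891e-18 / 1.602e-19
= 8.671 eV

8.671


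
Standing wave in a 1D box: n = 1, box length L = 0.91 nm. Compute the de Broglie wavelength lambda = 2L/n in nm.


lambda = 2L / n
= 2 * 0.91 / 1
= 1.82 / 1
= 1.82 nm

1.82


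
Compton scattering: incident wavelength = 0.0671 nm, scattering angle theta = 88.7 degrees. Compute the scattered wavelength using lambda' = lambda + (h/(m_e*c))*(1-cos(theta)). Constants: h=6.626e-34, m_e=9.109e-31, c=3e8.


Compton wavelength: h/(m_e*c) = 2.4247e-12 m
d_lambda = 2.4247e-12 * (1 - cos(88.7 deg))
= 2.4247e-12 * 0.977313
= 2.3697e-12 m = 0.00237 nm
lambda' = 0.0671 + 0.00237
= 0.06947 nm

0.06947


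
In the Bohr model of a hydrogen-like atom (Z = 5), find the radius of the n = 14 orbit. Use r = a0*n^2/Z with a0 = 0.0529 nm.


r = a0 * n^2 / Z
= 0.0529 * 14^2 / 5
= 0.0529 * 196 / 5
= 2.0737 nm

2.0737


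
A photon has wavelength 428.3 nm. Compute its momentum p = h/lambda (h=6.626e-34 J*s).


p = h / lambda
= 6.626e-34 / (428.3e-9)
= 6.626e-34 / 4.2830e-07
= 1.5470e-27 kg*m/s

1.5470e-27


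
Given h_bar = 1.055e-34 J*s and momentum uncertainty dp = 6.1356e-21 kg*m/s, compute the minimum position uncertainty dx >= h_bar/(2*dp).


dx = h_bar / (2 * dp)
= 1.055e-34 / (2 * 6.1356e-21)
= 1.055e-34 / 1.2271e-20
= 8.5974e-15 m

8.5974e-15


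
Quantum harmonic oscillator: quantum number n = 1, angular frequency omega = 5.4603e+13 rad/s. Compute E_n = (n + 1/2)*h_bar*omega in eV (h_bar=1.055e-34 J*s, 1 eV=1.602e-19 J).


E = (n + 1/2) * h_bar * omega
= (1 + 0.5) * 1.055e-34 * 5.4603e+13
= 1.5 * 5.7606e-21
= 8.6409e-21 J
= 0.0539 eV

0.0539


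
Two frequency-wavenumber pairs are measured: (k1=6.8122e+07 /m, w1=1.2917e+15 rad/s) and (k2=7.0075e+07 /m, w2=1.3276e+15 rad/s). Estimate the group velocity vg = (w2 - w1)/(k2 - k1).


vg = (w2 - w1) / (k2 - k1)
= (1.3276e+15 - 1.2917e+15) / (7.0075e+07 - 6.8122e+07)
= 3.5900e+13 / 1.9530e+06
= 1.8382e+07 m/s

1.8382e+07


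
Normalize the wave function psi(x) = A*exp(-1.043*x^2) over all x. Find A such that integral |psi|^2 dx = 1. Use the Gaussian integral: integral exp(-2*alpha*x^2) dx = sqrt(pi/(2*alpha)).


integral |psi|^2 dx = A^2 * sqrt(pi/(2*alpha)) = 1
A^2 = sqrt(2*alpha/pi)
= sqrt(2 * 1.043 / pi)
= 0.814859
A = sqrt(0.814859)
= 0.9027

0.9027


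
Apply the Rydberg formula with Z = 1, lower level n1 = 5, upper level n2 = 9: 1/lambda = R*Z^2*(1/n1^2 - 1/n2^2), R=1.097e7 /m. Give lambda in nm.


1/lambda = R * Z^2 * (1/n1^2 - 1/n2^2)
= 1.097e7 * 1^2 * (1/5^2 - 1/9^2)
= 1.097e7 * 1 * (0.04 - 0.012346)
= 3.0337e+05 /m
lambda = 1 / 3.0337e+05
= 3296.3276 nm

3296.3276


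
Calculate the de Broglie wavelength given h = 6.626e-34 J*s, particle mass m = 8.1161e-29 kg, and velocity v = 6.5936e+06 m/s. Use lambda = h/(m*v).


lambda = h / (m * v)
= 6.626e-34 / (8.1161e-29 * 6.5936e+06)
= 6.626e-34 / 5.3514e-22
= 1.2382e-12 m

1.2382e-12


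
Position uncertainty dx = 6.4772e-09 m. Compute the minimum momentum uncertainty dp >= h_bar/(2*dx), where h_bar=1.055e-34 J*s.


dp = h_bar / (2 * dx)
= 1.055e-34 / (2 * 6.4772e-09)
= 1.055e-34 / 1.2954e-08
= 8.1440e-27 kg*m/s

8.1440e-27


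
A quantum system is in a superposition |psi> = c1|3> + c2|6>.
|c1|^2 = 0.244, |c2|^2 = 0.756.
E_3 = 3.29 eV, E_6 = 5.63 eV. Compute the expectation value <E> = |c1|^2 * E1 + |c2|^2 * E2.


<E> = |c1|^2 * E1 + |c2|^2 * E2
= 0.244 * 3.29 + 0.756 * 5.63
= 0.8028 + 4.2563
= 5.059 eV

5.059


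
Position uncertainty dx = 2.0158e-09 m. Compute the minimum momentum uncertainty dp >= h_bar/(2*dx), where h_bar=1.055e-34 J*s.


dp = h_bar / (2 * dx)
= 1.055e-34 / (2 * 2.0158e-09)
= 1.055e-34 / 4.0316e-09
= 2.6168e-26 kg*m/s

2.6168e-26


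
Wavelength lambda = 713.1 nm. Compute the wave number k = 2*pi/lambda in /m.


k = 2 * pi / lambda
= 6.2832 / (713.1e-9)
= 6.2832 / 7.1310e-07
= 8.8111e+06 /m

8.8111e+06


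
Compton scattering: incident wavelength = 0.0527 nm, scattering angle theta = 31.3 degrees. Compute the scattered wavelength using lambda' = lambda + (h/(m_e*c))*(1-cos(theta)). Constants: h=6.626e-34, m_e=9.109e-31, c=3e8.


Compton wavelength: h/(m_e*c) = 2.4247e-12 m
d_lambda = 2.4247e-12 * (1 - cos(31.3 deg))
= 2.4247e-12 * 0.145541
= 3.5289e-13 m = 0.000353 nm
lambda' = 0.0527 + 0.000353
= 0.053053 nm

0.053053


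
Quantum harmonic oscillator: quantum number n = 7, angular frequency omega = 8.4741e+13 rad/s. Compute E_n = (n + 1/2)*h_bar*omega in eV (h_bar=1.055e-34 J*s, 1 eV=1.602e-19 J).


E = (n + 1/2) * h_bar * omega
= (7 + 0.5) * 1.055e-34 * 8.4741e+13
= 7.5 * 8.9402e-21
= 6.7051e-20 J
= 0.4185 eV

0.4185


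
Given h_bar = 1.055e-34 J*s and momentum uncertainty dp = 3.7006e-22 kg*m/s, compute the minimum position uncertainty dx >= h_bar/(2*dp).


dx = h_bar / (2 * dp)
= 1.055e-34 / (2 * 3.7006e-22)
= 1.055e-34 / 7.4012e-22
= 1.4254e-13 m

1.4254e-13


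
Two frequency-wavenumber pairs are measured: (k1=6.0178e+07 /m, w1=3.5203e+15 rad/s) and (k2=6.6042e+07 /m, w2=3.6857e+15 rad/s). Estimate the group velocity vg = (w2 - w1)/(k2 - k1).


vg = (w2 - w1) / (k2 - k1)
= (3.6857e+15 - 3.5203e+15) / (6.6042e+07 - 6.0178e+07)
= 1.6540e+14 / 5.8640e+06
= 2.8206e+07 m/s

2.8206e+07


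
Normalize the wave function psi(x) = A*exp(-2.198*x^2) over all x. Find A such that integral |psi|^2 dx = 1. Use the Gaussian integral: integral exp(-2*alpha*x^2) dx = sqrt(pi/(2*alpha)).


integral |psi|^2 dx = A^2 * sqrt(pi/(2*alpha)) = 1
A^2 = sqrt(2*alpha/pi)
= sqrt(2 * 2.198 / pi)
= 1.182916
A = sqrt(1.182916)
= 1.0876

1.0876


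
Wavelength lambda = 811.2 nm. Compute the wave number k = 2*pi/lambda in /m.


k = 2 * pi / lambda
= 6.2832 / (811.2e-9)
= 6.2832 / 8.1120e-07
= 7.7455e+06 /m

7.7455e+06


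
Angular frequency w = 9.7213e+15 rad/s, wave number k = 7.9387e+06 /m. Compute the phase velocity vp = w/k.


vp = w / k
= 9.7213e+15 / 7.9387e+06
= 1.2245e+09 m/s

1.2245e+09


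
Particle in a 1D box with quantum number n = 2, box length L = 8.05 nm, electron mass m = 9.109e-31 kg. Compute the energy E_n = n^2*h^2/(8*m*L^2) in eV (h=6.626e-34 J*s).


E = n^2 * h^2 / (8 * m * L^2)
= 2^2 * (6.626e-34)^2 / (8 * 9.109e-31 * (8.05e-9)^2)
= 4 * 4.3904e-67 / (8 * 9.109e-31 * 6.4803e-17)
= 3.7189e-21 J
= 0.0232 eV

0.0232


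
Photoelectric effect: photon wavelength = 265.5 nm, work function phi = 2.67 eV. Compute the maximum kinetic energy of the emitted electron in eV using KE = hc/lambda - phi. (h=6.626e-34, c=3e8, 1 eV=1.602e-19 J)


E_photon = hc / lambda
= (6.626e-34)(3e8) / (265.5e-9)
= 7.4870e-19 J
= 4.6735 eV
KE = E_photon - phi
= 4.6735 - 2.67
= 2.0035 eV

2.0035


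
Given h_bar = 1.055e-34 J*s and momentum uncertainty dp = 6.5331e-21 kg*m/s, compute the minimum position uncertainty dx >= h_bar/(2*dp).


dx = h_bar / (2 * dp)
= 1.055e-34 / (2 * 6.5331e-21)
= 1.055e-34 / 1.3066e-20
= 8.0743e-15 m

8.0743e-15


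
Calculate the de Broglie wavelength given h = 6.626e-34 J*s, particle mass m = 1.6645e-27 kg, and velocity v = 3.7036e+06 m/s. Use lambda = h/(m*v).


lambda = h / (m * v)
= 6.626e-34 / (1.6645e-27 * 3.7036e+06)
= 6.626e-34 / 6.1646e-21
= 1.0748e-13 m

1.0748e-13


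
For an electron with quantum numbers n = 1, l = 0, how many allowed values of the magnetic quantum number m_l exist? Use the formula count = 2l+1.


m_l ranges from -l to +l in integer steps
So m_l goes from -0 to +0
Count = 2l + 1 = 2*0 + 1
= 1

1


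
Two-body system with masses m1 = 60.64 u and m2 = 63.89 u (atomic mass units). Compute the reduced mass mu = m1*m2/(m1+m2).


mu = m1 * m2 / (m1 + m2)
= 60.64 * 63.89 / (60.64 + 63.89)
= 3874.2896 / 124.53
= 31.1113 u

31.1113


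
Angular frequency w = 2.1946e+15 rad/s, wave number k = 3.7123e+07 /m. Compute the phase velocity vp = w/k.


vp = w / k
= 2.1946e+15 / 3.7123e+07
= 5.9117e+07 m/s

5.9117e+07


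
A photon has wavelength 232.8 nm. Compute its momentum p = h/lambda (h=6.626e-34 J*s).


p = h / lambda
= 6.626e-34 / (232.8e-9)
= 6.626e-34 / 2.3280e-07
= 2.8462e-27 kg*m/s

2.8462e-27


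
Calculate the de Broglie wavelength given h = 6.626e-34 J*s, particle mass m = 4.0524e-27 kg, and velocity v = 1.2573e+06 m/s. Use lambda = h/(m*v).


lambda = h / (m * v)
= 6.626e-34 / (4.0524e-27 * 1.2573e+06)
= 6.626e-34 / 5.0951e-21
= 1.3005e-13 m

1.3005e-13


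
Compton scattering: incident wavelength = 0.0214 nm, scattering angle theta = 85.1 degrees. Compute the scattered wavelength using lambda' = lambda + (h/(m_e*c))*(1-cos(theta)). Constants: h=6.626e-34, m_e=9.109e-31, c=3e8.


Compton wavelength: h/(m_e*c) = 2.4247e-12 m
d_lambda = 2.4247e-12 * (1 - cos(85.1 deg))
= 2.4247e-12 * 0.914583
= 2.2176e-12 m = 0.002218 nm
lambda' = 0.0214 + 0.002218
= 0.023618 nm

0.023618


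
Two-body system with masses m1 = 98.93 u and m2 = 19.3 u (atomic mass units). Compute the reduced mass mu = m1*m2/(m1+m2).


mu = m1 * m2 / (m1 + m2)
= 98.93 * 19.3 / (98.93 + 19.3)
= 1909.349 / 118.23
= 16.1494 u

16.1494


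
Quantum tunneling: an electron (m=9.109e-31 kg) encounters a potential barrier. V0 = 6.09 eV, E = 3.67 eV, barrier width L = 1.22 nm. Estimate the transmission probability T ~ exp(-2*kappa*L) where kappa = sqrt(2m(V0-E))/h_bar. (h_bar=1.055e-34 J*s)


V0 - E = 2.42 eV = 3.8768e-19 J
kappa = sqrt(2 * m * (V0-E)) / h_bar
= sqrt(2 * 9.109e-31 * 3.8768e-19) / 1.055e-34
= 7.9659e+09 /m
2*kappa*L = 2 * 7.9659e+09 * 1.22e-9
= 19.4369
T = exp(-19.4369) = 3.619664e-09

3.619664e-09


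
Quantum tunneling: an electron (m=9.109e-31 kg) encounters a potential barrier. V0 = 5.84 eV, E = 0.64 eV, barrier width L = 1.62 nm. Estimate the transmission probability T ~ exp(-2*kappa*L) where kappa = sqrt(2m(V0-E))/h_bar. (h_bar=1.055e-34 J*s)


V0 - E = 5.2 eV = 8.3304e-19 J
kappa = sqrt(2 * m * (V0-E)) / h_bar
= sqrt(2 * 9.109e-31 * 8.3304e-19) / 1.055e-34
= 1.1677e+10 /m
2*kappa*L = 2 * 1.1677e+10 * 1.62e-9
= 37.8334
T = exp(-37.8334) = 3.708053e-17

3.708053e-17


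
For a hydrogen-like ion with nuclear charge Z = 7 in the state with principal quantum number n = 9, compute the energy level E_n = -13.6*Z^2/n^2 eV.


E_n = -13.6 * Z^2 / n^2
= -13.6 * 7^2 / 9^2
= -13.6 * 49 / 81
= -8.2272 eV

-8.2272


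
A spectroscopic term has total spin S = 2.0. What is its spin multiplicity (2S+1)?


Spin multiplicity = 2S + 1
= 2 * 2.0 + 1
= 4.0 + 1
= 5

5


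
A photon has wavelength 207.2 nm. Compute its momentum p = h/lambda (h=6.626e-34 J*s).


p = h / lambda
= 6.626e-34 / (207.2e-9)
= 6.626e-34 / 2.0720e-07
= 3.1979e-27 kg*m/s

3.1979e-27


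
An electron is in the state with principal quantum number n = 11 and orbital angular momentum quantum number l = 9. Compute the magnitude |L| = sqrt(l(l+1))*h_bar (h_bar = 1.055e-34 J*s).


L = sqrt(l*(l+1)) * h_bar
= sqrt(9 * 10) * 1.055e-34
= sqrt(90) * 1.055e-34
= 9.4868 * 1.055e-34
= 1.0009e-33 J*s

1.0009e-33


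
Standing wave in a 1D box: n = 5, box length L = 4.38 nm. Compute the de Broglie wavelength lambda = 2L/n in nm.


lambda = 2L / n
= 2 * 4.38 / 5
= 8.76 / 5
= 1.752 nm

1.752


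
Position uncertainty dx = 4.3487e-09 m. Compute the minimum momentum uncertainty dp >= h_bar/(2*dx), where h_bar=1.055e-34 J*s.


dp = h_bar / (2 * dx)
= 1.055e-34 / (2 * 4.3487e-09)
= 1.055e-34 / 8.6974e-09
= 1.2130e-26 kg*m/s

1.2130e-26


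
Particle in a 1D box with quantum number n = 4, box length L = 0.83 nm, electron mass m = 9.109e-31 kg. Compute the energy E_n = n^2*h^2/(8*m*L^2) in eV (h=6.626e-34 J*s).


E = n^2 * h^2 / (8 * m * L^2)
= 4^2 * (6.626e-34)^2 / (8 * 9.109e-31 * (0.83e-9)^2)
= 16 * 4.3904e-67 / (8 * 9.109e-31 * 6.8890e-19)
= 1.3993e-18 J
= 8.7346 eV

8.7346


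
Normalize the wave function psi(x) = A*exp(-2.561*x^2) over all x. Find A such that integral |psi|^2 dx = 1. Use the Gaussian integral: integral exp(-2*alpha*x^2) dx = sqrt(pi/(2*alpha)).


integral |psi|^2 dx = A^2 * sqrt(pi/(2*alpha)) = 1
A^2 = sqrt(2*alpha/pi)
= sqrt(2 * 2.561 / pi)
= 1.276865
A = sqrt(1.276865)
= 1.13

1.13


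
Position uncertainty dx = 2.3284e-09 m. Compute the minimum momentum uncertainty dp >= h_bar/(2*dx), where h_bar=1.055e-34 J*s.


dp = h_bar / (2 * dx)
= 1.055e-34 / (2 * 2.3284e-09)
= 1.055e-34 / 4.6568e-09
= 2.2655e-26 kg*m/s

2.2655e-26


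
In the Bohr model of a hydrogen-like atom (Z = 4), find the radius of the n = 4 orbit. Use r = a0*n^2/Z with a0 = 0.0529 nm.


r = a0 * n^2 / Z
= 0.0529 * 4^2 / 4
= 0.0529 * 16 / 4
= 0.2116 nm

0.2116


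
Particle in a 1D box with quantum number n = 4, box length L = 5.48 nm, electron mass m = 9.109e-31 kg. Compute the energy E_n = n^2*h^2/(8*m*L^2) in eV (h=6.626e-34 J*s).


E = n^2 * h^2 / (8 * m * L^2)
= 4^2 * (6.626e-34)^2 / (8 * 9.109e-31 * (5.48e-9)^2)
= 16 * 4.3904e-67 / (8 * 9.109e-31 * 3.0030e-17)
= 3.2100e-20 J
= 0.2004 eV

0.2004


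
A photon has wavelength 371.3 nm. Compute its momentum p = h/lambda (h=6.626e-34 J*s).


p = h / lambda
= 6.626e-34 / (371.3e-9)
= 6.626e-34 / 3.7130e-07
= 1.7845e-27 kg*m/s

1.7845e-27


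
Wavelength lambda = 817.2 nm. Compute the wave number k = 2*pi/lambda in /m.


k = 2 * pi / lambda
= 6.2832 / (817.2e-9)
= 6.2832 / 8.1720e-07
= 7.6887e+06 /m

7.6887e+06


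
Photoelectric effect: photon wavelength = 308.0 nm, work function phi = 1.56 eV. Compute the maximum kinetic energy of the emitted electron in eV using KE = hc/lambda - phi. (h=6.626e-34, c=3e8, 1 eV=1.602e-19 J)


E_photon = hc / lambda
= (6.626e-34)(3e8) / (308.0e-9)
= 6.4539e-19 J
= 4.0286 eV
KE = E_photon - phi
= 4.0286 - 1.56
= 2.4686 eV

2.4686


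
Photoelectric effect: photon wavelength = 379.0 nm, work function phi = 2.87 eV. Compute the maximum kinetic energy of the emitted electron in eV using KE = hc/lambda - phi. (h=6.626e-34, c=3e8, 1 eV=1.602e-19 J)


E_photon = hc / lambda
= (6.626e-34)(3e8) / (379.0e-9)
= 5.2449e-19 J
= 3.2739 eV
KE = E_photon - phi
= 3.2739 - 2.87
= 0.4039 eV

0.4039


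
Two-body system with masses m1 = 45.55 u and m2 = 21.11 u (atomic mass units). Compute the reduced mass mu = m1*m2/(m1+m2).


mu = m1 * m2 / (m1 + m2)
= 45.55 * 21.11 / (45.55 + 21.11)
= 961.5605 / 66.66
= 14.4248 u

14.4248


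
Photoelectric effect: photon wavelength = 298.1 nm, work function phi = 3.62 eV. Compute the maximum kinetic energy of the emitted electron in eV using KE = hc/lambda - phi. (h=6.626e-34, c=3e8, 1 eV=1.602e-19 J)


E_photon = hc / lambda
= (6.626e-34)(3e8) / (298.1e-9)
= 6.6682e-19 J
= 4.1624 eV
KE = E_photon - phi
= 4.1624 - 3.62
= 0.5424 eV

0.5424


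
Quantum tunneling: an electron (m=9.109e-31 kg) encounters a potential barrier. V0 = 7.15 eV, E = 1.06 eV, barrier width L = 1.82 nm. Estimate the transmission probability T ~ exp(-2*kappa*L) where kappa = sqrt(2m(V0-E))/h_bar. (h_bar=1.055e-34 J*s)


V0 - E = 6.09 eV = 9.7562e-19 J
kappa = sqrt(2 * m * (V0-E)) / h_bar
= sqrt(2 * 9.109e-31 * 9.7562e-19) / 1.055e-34
= 1.2637e+10 /m
2*kappa*L = 2 * 1.2637e+10 * 1.82e-9
= 45.998
T = exp(-45.998) = 1.055145e-20

1.055145e-20


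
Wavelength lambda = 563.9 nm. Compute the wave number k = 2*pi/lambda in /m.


k = 2 * pi / lambda
= 6.2832 / (563.9e-9)
= 6.2832 / 5.6390e-07
= 1.1142e+07 /m

1.1142e+07


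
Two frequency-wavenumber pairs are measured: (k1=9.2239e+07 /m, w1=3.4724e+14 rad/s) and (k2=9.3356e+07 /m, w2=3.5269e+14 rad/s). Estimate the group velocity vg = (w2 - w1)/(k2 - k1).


vg = (w2 - w1) / (k2 - k1)
= (3.5269e+14 - 3.4724e+14) / (9.3356e+07 - 9.2239e+07)
= 5.4500e+12 / 1.1170e+06
= 4.8791e+06 m/s

4.8791e+06


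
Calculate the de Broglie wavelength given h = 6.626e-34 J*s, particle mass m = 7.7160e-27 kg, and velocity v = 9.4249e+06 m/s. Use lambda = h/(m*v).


lambda = h / (m * v)
= 6.626e-34 / (7.7160e-27 * 9.4249e+06)
= 6.626e-34 / 7.2723e-20
= 9.1113e-15 m

9.1113e-15


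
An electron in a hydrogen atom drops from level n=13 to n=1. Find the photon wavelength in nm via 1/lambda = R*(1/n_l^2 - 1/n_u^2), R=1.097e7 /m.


1/lambda = R * (1/n_l^2 - 1/n_u^2)
= 1.097e7 * (1/1^2 - 1/13^2)
= 1.097e7 * (1.0 - 0.005917)
= 1.097e7 * 0.994083
= 1.0905e+07 /m
lambda = 1 / 1.0905e+07 = 91.7003 nm

91.7003


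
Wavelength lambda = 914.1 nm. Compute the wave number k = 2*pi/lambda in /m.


k = 2 * pi / lambda
= 6.2832 / (914.1e-9)
= 6.2832 / 9.1410e-07
= 6.8736e+06 /m

6.8736e+06


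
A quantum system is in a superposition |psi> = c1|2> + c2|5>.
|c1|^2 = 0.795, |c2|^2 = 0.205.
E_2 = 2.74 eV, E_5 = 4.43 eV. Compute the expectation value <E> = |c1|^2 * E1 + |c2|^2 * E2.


<E> = |c1|^2 * E1 + |c2|^2 * E2
= 0.795 * 2.74 + 0.205 * 4.43
= 2.1783 + 0.9081
= 3.0865 eV

3.0865


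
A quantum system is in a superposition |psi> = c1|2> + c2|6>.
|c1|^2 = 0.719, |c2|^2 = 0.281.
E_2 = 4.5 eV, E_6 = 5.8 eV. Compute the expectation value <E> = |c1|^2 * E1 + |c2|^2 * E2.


<E> = |c1|^2 * E1 + |c2|^2 * E2
= 0.719 * 4.5 + 0.281 * 5.8
= 3.2355 + 1.6298
= 4.8653 eV

4.8653


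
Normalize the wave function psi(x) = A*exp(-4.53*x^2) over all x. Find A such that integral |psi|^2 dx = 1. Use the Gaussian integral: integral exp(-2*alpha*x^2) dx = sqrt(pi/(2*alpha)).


integral |psi|^2 dx = A^2 * sqrt(pi/(2*alpha)) = 1
A^2 = sqrt(2*alpha/pi)
= sqrt(2 * 4.53 / pi)
= 1.698201
A = sqrt(1.698201)
= 1.3032

1.3032


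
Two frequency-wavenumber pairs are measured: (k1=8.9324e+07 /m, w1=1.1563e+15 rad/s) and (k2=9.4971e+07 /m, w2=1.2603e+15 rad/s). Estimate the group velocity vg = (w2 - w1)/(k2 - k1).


vg = (w2 - w1) / (k2 - k1)
= (1.2603e+15 - 1.1563e+15) / (9.4971e+07 - 8.9324e+07)
= 1.0400e+14 / 5.6470e+06
= 1.8417e+07 m/s

1.8417e+07


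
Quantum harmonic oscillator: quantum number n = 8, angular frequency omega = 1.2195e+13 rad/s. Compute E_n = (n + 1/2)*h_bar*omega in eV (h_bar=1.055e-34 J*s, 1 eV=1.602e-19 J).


E = (n + 1/2) * h_bar * omega
= (8 + 0.5) * 1.055e-34 * 1.2195e+13
= 8.5 * 1.2866e-21
= 1.0936e-20 J
= 0.0683 eV

0.0683


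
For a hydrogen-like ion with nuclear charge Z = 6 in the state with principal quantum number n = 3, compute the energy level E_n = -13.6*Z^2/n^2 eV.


E_n = -13.6 * Z^2 / n^2
= -13.6 * 6^2 / 3^2
= -13.6 * 36 / 9
= -54.4 eV

-54.4


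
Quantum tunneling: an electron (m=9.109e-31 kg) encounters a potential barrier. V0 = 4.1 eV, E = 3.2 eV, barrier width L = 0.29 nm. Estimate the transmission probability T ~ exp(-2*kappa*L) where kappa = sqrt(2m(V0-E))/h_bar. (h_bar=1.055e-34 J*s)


V0 - E = 0.9 eV = 1.4418e-19 J
kappa = sqrt(2 * m * (V0-E)) / h_bar
= sqrt(2 * 9.109e-31 * 1.4418e-19) / 1.055e-34
= 4.8579e+09 /m
2*kappa*L = 2 * 4.8579e+09 * 0.29e-9
= 2.8176
T = exp(-2.8176) = 5.974954e-02

5.974954e-02


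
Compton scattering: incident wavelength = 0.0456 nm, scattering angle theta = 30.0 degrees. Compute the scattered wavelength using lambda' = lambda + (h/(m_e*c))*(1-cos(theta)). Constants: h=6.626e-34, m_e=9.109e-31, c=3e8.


Compton wavelength: h/(m_e*c) = 2.4247e-12 m
d_lambda = 2.4247e-12 * (1 - cos(30.0 deg))
= 2.4247e-12 * 0.133975
= 3.2485e-13 m = 0.000325 nm
lambda' = 0.0456 + 0.000325
= 0.045925 nm

0.045925


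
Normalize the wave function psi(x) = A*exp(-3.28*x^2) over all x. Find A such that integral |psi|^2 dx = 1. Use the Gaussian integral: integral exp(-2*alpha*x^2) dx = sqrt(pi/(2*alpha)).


integral |psi|^2 dx = A^2 * sqrt(pi/(2*alpha)) = 1
A^2 = sqrt(2*alpha/pi)
= sqrt(2 * 3.28 / pi)
= 1.44503
A = sqrt(1.44503)
= 1.2021

1.2021


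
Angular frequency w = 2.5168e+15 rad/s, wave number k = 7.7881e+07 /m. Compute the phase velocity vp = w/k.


vp = w / k
= 2.5168e+15 / 7.7881e+07
= 3.2316e+07 m/s

3.2316e+07


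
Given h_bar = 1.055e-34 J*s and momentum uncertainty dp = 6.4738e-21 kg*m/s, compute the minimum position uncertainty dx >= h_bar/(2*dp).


dx = h_bar / (2 * dp)
= 1.055e-34 / (2 * 6.4738e-21)
= 1.055e-34 / 1.2948e-20
= 8.1482e-15 m

8.1482e-15


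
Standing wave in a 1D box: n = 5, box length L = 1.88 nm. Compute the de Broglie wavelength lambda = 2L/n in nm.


lambda = 2L / n
= 2 * 1.88 / 5
= 3.76 / 5
= 0.752 nm

0.752


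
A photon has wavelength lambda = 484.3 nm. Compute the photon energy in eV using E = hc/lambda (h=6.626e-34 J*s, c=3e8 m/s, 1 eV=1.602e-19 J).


E = hc / lambda
= (6.626e-34)(3e8) / (484.3e-9)
= 1.9878e-25 / 4.8430e-07
= 4.1045e-19 J
Converting to eV: 4.1045e-19 / 1.602e-19
= 2.5621 eV

2.5621


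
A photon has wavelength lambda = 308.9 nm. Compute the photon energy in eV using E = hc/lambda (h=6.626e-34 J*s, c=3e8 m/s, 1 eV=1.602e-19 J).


E = hc / lambda
= (6.626e-34)(3e8) / (308.9e-9)
= 1.9878e-25 / 3.0890e-07
= 6.4351e-19 J
Converting to eV: 6.4351e-19 / 1.602e-19
= 4.0169 eV

4.0169


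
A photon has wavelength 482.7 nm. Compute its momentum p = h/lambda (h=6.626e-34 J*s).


p = h / lambda
= 6.626e-34 / (482.7e-9)
= 6.626e-34 / 4.8270e-07
= 1.3727e-27 kg*m/s

1.3727e-27


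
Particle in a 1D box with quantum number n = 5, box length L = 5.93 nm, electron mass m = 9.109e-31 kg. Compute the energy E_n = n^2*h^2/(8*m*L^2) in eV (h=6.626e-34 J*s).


E = n^2 * h^2 / (8 * m * L^2)
= 5^2 * (6.626e-34)^2 / (8 * 9.109e-31 * (5.93e-9)^2)
= 25 * 4.3904e-67 / (8 * 9.109e-31 * 3.5165e-17)
= 4.2832e-20 J
= 0.2674 eV

0.2674


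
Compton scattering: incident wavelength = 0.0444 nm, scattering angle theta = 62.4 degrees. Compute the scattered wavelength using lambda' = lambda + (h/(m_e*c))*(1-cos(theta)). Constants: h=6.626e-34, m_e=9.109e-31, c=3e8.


Compton wavelength: h/(m_e*c) = 2.4247e-12 m
d_lambda = 2.4247e-12 * (1 - cos(62.4 deg))
= 2.4247e-12 * 0.536704
= 1.3014e-12 m = 0.001301 nm
lambda' = 0.0444 + 0.001301
= 0.045701 nm

0.045701


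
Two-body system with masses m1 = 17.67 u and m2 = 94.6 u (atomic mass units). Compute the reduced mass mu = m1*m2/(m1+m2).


mu = m1 * m2 / (m1 + m2)
= 17.67 * 94.6 / (17.67 + 94.6)
= 1671.582 / 112.27
= 14.8889 u

14.8889


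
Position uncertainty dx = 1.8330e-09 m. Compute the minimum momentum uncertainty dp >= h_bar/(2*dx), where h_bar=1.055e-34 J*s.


dp = h_bar / (2 * dx)
= 1.055e-34 / (2 * 1.8330e-09)
= 1.055e-34 / 3.6660e-09
= 2.8778e-26 kg*m/s

2.8778e-26


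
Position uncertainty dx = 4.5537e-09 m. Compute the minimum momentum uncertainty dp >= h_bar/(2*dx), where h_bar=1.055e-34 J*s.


dp = h_bar / (2 * dx)
= 1.055e-34 / (2 * 4.5537e-09)
= 1.055e-34 / 9.1074e-09
= 1.1584e-26 kg*m/s

1.1584e-26


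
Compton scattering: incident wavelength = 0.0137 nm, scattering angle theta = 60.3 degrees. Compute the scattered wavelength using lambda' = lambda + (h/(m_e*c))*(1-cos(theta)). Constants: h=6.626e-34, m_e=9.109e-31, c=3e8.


Compton wavelength: h/(m_e*c) = 2.4247e-12 m
d_lambda = 2.4247e-12 * (1 - cos(60.3 deg))
= 2.4247e-12 * 0.504541
= 1.2234e-12 m = 0.001223 nm
lambda' = 0.0137 + 0.001223
= 0.014923 nm

0.014923


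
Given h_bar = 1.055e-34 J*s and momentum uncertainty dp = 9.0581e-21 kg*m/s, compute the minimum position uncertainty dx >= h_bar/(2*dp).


dx = h_bar / (2 * dp)
= 1.055e-34 / (2 * 9.0581e-21)
= 1.055e-34 / 1.8116e-20
= 5.8235e-15 m

5.8235e-15


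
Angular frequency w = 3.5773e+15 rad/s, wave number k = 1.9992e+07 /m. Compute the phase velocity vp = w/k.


vp = w / k
= 3.5773e+15 / 1.9992e+07
= 1.7894e+08 m/s

1.7894e+08


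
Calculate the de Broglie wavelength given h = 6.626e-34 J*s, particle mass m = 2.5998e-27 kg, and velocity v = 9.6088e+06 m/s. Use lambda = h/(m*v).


lambda = h / (m * v)
= 6.626e-34 / (2.5998e-27 * 9.6088e+06)
= 6.626e-34 / 2.4981e-20
= 2.6524e-14 m

2.6524e-14


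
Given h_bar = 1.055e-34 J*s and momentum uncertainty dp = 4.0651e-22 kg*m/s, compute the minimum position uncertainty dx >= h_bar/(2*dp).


dx = h_bar / (2 * dp)
= 1.055e-34 / (2 * 4.0651e-22)
= 1.055e-34 / 8.1302e-22
= 1.2976e-13 m

1.2976e-13


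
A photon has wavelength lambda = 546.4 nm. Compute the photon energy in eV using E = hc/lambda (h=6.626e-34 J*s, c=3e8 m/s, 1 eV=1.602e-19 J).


E = hc / lambda
= (6.626e-34)(3e8) / (546.4e-9)
= 1.9878e-25 / 5.4640e-07
= 3.6380e-19 J
Converting to eV: 3.6380e-19 / 1.602e-19
= 2.2709 eV

2.2709


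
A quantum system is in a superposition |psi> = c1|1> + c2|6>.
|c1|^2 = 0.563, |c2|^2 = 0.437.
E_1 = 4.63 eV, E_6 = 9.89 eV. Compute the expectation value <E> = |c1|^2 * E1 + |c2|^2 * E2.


<E> = |c1|^2 * E1 + |c2|^2 * E2
= 0.563 * 4.63 + 0.437 * 9.89
= 2.6067 + 4.3219
= 6.9286 eV

6.9286


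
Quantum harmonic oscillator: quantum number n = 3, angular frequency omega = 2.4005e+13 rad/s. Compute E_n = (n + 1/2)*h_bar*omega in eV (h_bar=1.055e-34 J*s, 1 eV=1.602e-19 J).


E = (n + 1/2) * h_bar * omega
= (3 + 0.5) * 1.055e-34 * 2.4005e+13
= 3.5 * 2.5325e-21
= 8.8638e-21 J
= 0.0553 eV

0.0553


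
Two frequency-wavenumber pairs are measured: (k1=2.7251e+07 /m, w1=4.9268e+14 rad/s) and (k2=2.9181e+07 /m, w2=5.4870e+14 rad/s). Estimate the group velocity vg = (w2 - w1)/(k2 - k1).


vg = (w2 - w1) / (k2 - k1)
= (5.4870e+14 - 4.9268e+14) / (2.9181e+07 - 2.7251e+07)
= 5.6020e+13 / 1.9300e+06
= 2.9026e+07 m/s

2.9026e+07


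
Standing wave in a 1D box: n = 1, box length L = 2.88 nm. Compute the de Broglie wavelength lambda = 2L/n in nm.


lambda = 2L / n
= 2 * 2.88 / 1
= 5.76 / 1
= 5.76 nm

5.76


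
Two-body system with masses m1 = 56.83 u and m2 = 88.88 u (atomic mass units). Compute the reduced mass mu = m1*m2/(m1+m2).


mu = m1 * m2 / (m1 + m2)
= 56.83 * 88.88 / (56.83 + 88.88)
= 5051.0504 / 145.71
= 34.6651 u

34.6651


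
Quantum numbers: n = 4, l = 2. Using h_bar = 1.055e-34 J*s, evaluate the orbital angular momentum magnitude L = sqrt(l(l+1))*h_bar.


L = sqrt(l*(l+1)) * h_bar
= sqrt(2 * 3) * 1.055e-34
= sqrt(6) * 1.055e-34
= 2.4495 * 1.055e-34
= 2.5842e-34 J*s

2.5842e-34


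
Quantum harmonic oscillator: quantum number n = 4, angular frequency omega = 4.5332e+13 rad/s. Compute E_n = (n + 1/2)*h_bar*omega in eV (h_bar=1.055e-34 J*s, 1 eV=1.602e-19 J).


E = (n + 1/2) * h_bar * omega
= (4 + 0.5) * 1.055e-34 * 4.5332e+13
= 4.5 * 4.7825e-21
= 2.1521e-20 J
= 0.1343 eV

0.1343


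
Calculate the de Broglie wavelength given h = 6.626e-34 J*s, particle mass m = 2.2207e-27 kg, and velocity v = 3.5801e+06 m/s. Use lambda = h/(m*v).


lambda = h / (m * v)
= 6.626e-34 / (2.2207e-27 * 3.5801e+06)
= 6.626e-34 / 7.9503e-21
= 8.3342e-14 m

8.3342e-14


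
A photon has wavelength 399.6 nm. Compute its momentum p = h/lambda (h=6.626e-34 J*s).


p = h / lambda
= 6.626e-34 / (399.6e-9)
= 6.626e-34 / 3.9960e-07
= 1.6582e-27 kg*m/s

1.6582e-27


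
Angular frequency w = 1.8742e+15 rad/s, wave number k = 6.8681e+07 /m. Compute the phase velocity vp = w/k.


vp = w / k
= 1.8742e+15 / 6.8681e+07
= 2.7288e+07 m/s

2.7288e+07


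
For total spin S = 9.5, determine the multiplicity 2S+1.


Spin multiplicity = 2S + 1
= 2 * 9.5 + 1
= 19.0 + 1
= 20

20


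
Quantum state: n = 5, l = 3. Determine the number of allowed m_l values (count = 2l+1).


m_l ranges from -l to +l in integer steps
So m_l goes from -3 to +3
Count = 2l + 1 = 2*3 + 1
= 7

7


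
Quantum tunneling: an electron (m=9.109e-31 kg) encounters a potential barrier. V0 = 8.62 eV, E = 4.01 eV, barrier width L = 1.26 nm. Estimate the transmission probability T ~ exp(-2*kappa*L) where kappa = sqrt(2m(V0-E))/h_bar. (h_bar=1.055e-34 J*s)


V0 - E = 4.61 eV = 7.3852e-19 J
kappa = sqrt(2 * m * (V0-E)) / h_bar
= sqrt(2 * 9.109e-31 * 7.3852e-19) / 1.055e-34
= 1.0995e+10 /m
2*kappa*L = 2 * 1.0995e+10 * 1.26e-9
= 27.7064
T = exp(-27.7064) = 9.273892e-13

9.273892e-13


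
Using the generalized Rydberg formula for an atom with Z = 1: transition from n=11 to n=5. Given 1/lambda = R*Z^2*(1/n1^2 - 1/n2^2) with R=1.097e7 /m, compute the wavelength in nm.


1/lambda = R * Z^2 * (1/n1^2 - 1/n2^2)
= 1.097e7 * 1^2 * (1/5^2 - 1/11^2)
= 1.097e7 * 1 * (0.04 - 0.008264)
= 3.4814e+05 /m
lambda = 1 / 3.4814e+05
= 2872.4172 nm

2872.4172


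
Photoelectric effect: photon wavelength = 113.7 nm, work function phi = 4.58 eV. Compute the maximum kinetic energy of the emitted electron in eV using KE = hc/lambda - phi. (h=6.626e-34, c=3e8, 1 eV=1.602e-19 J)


E_photon = hc / lambda
= (6.626e-34)(3e8) / (113.7e-9)
= 1.7483e-18 J
= 10.9131 eV
KE = E_photon - phi
= 10.9131 - 4.58
= 6.3331 eV

6.3331


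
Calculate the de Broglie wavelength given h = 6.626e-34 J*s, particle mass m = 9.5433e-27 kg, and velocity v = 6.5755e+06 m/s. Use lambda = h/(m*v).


lambda = h / (m * v)
= 6.626e-34 / (9.5433e-27 * 6.5755e+06)
= 6.626e-34 / 6.2752e-20
= 1.0559e-14 m

1.0559e-14


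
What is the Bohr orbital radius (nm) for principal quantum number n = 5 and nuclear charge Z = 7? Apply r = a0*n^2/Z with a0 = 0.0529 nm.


r = a0 * n^2 / Z
= 0.0529 * 5^2 / 7
= 0.0529 * 25 / 7
= 0.1889 nm

0.1889


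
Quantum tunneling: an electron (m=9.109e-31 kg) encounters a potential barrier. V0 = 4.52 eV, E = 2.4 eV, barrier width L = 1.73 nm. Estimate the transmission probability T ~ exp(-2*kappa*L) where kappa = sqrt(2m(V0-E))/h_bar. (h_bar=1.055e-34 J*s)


V0 - E = 2.12 eV = 3.3962e-19 J
kappa = sqrt(2 * m * (V0-E)) / h_bar
= sqrt(2 * 9.109e-31 * 3.3962e-19) / 1.055e-34
= 7.4558e+09 /m
2*kappa*L = 2 * 7.4558e+09 * 1.73e-9
= 25.7972
T = exp(-25.7972) = 6.257528e-12

6.257528e-12


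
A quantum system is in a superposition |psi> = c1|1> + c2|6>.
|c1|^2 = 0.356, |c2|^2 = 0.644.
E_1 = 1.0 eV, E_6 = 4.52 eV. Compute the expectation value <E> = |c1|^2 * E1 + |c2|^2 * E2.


<E> = |c1|^2 * E1 + |c2|^2 * E2
= 0.356 * 1.0 + 0.644 * 4.52
= 0.356 + 2.9109
= 3.2669 eV

3.2669


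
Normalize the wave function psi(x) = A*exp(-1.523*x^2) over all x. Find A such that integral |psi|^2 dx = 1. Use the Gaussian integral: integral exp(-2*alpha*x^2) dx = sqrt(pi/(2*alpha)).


integral |psi|^2 dx = A^2 * sqrt(pi/(2*alpha)) = 1
A^2 = sqrt(2*alpha/pi)
= sqrt(2 * 1.523 / pi)
= 0.984668
A = sqrt(0.984668)
= 0.9923

0.9923


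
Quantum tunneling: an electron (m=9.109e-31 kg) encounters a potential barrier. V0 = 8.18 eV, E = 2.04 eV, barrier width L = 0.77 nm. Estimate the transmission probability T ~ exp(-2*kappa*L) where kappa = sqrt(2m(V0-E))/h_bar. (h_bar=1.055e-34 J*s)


V0 - E = 6.14 eV = 9.8363e-19 J
kappa = sqrt(2 * m * (V0-E)) / h_bar
= sqrt(2 * 9.109e-31 * 9.8363e-19) / 1.055e-34
= 1.2689e+10 /m
2*kappa*L = 2 * 1.2689e+10 * 0.77e-9
= 19.5404
T = exp(-19.5404) = 3.263626e-09

3.263626e-09


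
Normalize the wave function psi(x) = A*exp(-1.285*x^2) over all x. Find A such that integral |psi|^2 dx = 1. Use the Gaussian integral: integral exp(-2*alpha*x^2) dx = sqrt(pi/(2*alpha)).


integral |psi|^2 dx = A^2 * sqrt(pi/(2*alpha)) = 1
A^2 = sqrt(2*alpha/pi)
= sqrt(2 * 1.285 / pi)
= 0.904465
A = sqrt(0.904465)
= 0.951

0.951


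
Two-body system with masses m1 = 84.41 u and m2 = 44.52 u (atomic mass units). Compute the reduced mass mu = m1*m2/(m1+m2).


mu = m1 * m2 / (m1 + m2)
= 84.41 * 44.52 / (84.41 + 44.52)
= 3757.9332 / 128.93
= 29.1471 u

29.1471


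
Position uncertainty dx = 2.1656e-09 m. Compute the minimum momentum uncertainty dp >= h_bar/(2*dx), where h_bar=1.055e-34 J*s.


dp = h_bar / (2 * dx)
= 1.055e-34 / (2 * 2.1656e-09)
= 1.055e-34 / 4.3312e-09
= 2.4358e-26 kg*m/s

2.4358e-26


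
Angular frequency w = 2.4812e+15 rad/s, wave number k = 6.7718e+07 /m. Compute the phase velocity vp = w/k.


vp = w / k
= 2.4812e+15 / 6.7718e+07
= 3.6640e+07 m/s

3.6640e+07


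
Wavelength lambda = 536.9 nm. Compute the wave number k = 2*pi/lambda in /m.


k = 2 * pi / lambda
= 6.2832 / (536.9e-9)
= 6.2832 / 5.3690e-07
= 1.1703e+07 /m

1.1703e+07


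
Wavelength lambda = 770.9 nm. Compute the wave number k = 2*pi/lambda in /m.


k = 2 * pi / lambda
= 6.2832 / (770.9e-9)
= 6.2832 / 7.7090e-07
= 8.1505e+06 /m

8.1505e+06


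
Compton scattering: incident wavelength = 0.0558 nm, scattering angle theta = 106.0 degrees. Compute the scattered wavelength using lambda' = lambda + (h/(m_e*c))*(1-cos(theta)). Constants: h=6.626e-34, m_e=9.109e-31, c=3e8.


Compton wavelength: h/(m_e*c) = 2.4247e-12 m
d_lambda = 2.4247e-12 * (1 - cos(106.0 deg))
= 2.4247e-12 * 1.275637
= 3.0930e-12 m = 0.003093 nm
lambda' = 0.0558 + 0.003093
= 0.058893 nm

0.058893


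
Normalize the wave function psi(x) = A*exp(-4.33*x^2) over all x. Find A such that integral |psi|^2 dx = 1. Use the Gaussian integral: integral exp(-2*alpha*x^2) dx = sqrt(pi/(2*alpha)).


integral |psi|^2 dx = A^2 * sqrt(pi/(2*alpha)) = 1
A^2 = sqrt(2*alpha/pi)
= sqrt(2 * 4.33 / pi)
= 1.66029
A = sqrt(1.66029)
= 1.2885

1.2885


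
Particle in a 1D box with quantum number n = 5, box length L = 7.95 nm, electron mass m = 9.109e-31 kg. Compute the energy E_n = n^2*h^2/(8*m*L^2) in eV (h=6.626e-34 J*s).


E = n^2 * h^2 / (8 * m * L^2)
= 5^2 * (6.626e-34)^2 / (8 * 9.109e-31 * (7.95e-9)^2)
= 25 * 4.3904e-67 / (8 * 9.109e-31 * 6.3203e-17)
= 2.3831e-20 J
= 0.1488 eV

0.1488


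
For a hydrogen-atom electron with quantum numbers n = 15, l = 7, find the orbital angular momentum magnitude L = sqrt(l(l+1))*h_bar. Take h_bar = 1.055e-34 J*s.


L = sqrt(l*(l+1)) * h_bar
= sqrt(7 * 8) * 1.055e-34
= sqrt(56) * 1.055e-34
= 7.4833 * 1.055e-34
= 7.8949e-34 J*s

7.8949e-34


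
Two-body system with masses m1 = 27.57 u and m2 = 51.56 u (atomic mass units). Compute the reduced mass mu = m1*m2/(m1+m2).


mu = m1 * m2 / (m1 + m2)
= 27.57 * 51.56 / (27.57 + 51.56)
= 1421.5092 / 79.13
= 17.9642 u

17.9642


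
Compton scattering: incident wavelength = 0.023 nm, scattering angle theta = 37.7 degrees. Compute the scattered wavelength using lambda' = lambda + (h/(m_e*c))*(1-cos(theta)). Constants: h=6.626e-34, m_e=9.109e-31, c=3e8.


Compton wavelength: h/(m_e*c) = 2.4247e-12 m
d_lambda = 2.4247e-12 * (1 - cos(37.7 deg))
= 2.4247e-12 * 0.208776
= 5.0622e-13 m = 0.000506 nm
lambda' = 0.023 + 0.000506
= 0.023506 nm

0.023506


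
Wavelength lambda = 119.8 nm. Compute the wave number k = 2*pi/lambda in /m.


k = 2 * pi / lambda
= 6.2832 / (119.8e-9)
= 6.2832 / 1.1980e-07
= 5.2447e+07 /m

5.2447e+07


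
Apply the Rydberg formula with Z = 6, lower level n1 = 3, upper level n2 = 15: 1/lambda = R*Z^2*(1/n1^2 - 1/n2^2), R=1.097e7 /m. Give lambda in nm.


1/lambda = R * Z^2 * (1/n1^2 - 1/n2^2)
= 1.097e7 * 6^2 * (1/3^2 - 1/15^2)
= 1.097e7 * 36 * (0.111111 - 0.004444)
= 4.2125e+07 /m
lambda = 1 / 4.2125e+07
= 23.739 nm

23.739


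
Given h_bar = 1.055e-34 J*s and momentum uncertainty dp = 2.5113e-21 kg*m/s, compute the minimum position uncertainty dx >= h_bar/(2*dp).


dx = h_bar / (2 * dp)
= 1.055e-34 / (2 * 2.5113e-21)
= 1.055e-34 / 5.0226e-21
= 2.1005e-14 m

2.1005e-14
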